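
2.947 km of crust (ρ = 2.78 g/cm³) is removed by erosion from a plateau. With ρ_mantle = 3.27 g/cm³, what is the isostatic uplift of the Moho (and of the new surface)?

Unloading: uplift u = e ρ_c/ρ_m = 2.947 km × 2.78/3.27 = 2.51 km.

2.51 km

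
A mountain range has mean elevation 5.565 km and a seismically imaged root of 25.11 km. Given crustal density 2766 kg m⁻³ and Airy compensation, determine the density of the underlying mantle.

3380 kg m⁻³

Airy balance: ρ_c h = (ρ_m − ρ_c) r → ρ_m = ρ_c (1 + h/r).
ρ_m = 2766 × (1 + 5.565 km/25.11 km) = 3380 kg m⁻³.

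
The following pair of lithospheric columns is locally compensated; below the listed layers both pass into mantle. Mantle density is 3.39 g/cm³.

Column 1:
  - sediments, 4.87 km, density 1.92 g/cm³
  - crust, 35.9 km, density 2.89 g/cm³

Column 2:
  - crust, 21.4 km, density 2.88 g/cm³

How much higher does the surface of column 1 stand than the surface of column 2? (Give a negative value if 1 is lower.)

4.19 km

For any compensation level in the mantle, the mantle terms cancel and isostasy reduces to e = (Σt_1 − Σt_2) − (Σ(ρt)_1 − Σ(ρt)_2) / ρ_m.
Σt_1 = 40.77 km; Σt_2 = 21.4 km; Σ(ρt)_1 = 113.1014; Σ(ρt)_2 = 61.632 (in km·g/cm³).
e = (40.77 − 21.4) − (113.1014 − 61.632) / 3.39 = 4.19 km.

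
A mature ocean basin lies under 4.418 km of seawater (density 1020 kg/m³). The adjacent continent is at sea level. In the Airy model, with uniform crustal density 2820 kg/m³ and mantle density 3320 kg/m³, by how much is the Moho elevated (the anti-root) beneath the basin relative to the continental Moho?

15.9 km

In Airy isostatic equilibrium: replacing crust with seawater at the top is compensated by replacing crust with mantle at the base: d (ρ_c − ρ_w) = a (ρ_m − ρ_c).
a = d (ρ_c − ρ_w)/(ρ_m − ρ_c) = 4.418 km × 1800/500 = 15.9 km.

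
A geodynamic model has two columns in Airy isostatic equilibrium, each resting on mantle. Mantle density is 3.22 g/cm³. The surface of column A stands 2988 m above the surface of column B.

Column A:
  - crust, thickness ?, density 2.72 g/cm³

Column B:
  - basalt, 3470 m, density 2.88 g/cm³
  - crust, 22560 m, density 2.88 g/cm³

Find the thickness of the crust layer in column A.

36900 m

Take the compensation level at the base of the deeper column (depth z_c below the surface of column A) and equate Σ ρ_i t_i down to z_c; mantle fills any gap and the z_c terms cancel.
Column A: x×2.72 + (z_c − 0 − x)×3.22
Column B: 2988×0 + 3470×2.88 + 22560×2.88 + (z_c − 2988 − 26030)×3.22
The z_c×3.22 term appears on both sides and cancels. Collect the known terms of each column as K = Σ(ρt)_known − 3.22 × (depth of known layers): K_A = 0 − 3.22×0 = 0; K_B = 74966.4 − 3.22×(2988 + 26030) = −18471.56.
Balance: K_A − x×(3.22 − 2.72) = K_B, so x = (K_A − K_B)/(3.22 − 2.72) = 18471.6/0.5 = 36900 m.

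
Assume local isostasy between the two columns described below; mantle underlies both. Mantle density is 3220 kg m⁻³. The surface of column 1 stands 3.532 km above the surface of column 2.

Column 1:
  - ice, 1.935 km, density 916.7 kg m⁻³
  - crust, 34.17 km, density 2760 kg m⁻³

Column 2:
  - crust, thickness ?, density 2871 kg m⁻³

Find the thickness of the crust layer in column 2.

Take the compensation level at the base of the deeper column (depth z_c below the surface of column 1) and equate Σ ρ_i t_i down to z_c; mantle fills any gap and the z_c terms cancel.
Column 1: 1.935×916.7 + 34.17×2760 + (z_c − 36.105)×3220
Column 2: 3.532×0 + x×2871 + (z_c − 3.532 − 0 − x)×3220
The z_c×3220 term appears on both sides and cancels. Collect the known terms of each column as K = Σ(ρt)_known − 3220 × (depth of known layers): K_1 = 96083.0145 − 3220×36.105 = −20175.0855; K_2 = 0 − 3220×(3.532 + 0) = −11373.04.
Balance: K_1 = K_2 − x×(3220 − 2871), so x = (K_2 − K_1)/(3220 − 2871) = 8802.05/349 = 25.2 km.

25.2 km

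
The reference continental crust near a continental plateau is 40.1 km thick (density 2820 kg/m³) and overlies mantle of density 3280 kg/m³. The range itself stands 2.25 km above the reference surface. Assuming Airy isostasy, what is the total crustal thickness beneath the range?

56.1 km

Root depth r = h ρ_c / (ρ_m − ρ_c) = 2.25 km × 2820 / 460 = 13.79 km.
Total thickness = T + h + r = 40.1 km + 2.25 km + 13.79 km = 56.1 km.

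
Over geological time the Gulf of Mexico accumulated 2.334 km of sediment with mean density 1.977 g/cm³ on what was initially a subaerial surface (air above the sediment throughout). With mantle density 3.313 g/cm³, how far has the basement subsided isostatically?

1.39 km

Subaerial load: s = t ρ_sed / ρ_m = 2.334 km × 1.977/3.313 = 1.39 km.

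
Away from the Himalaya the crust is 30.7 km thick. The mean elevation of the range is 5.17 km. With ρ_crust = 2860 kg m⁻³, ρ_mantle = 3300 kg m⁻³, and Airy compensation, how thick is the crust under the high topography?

Root depth r = h ρ_c / (ρ_m − ρ_c) = 5.17 km × 2860 / 440 = 33.6 km.
Total thickness = T + h + r = 30.7 km + 5.17 km + 33.6 km = 69.5 km.

69.5 km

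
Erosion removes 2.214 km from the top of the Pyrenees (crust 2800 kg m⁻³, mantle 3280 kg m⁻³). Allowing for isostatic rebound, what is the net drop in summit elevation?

Rebound u = e ρ_c/ρ_m = 2.214 km × 2800/3280 = 1.89 km.
Net surface drop = e − u = 2.214 km − 1.89 km = e (ρ_m − ρ_c)/ρ_m = 0.324 km.

0.324 km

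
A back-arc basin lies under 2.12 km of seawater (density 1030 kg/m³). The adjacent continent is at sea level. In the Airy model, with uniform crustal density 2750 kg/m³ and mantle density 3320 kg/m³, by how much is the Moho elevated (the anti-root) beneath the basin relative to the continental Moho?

Equating mass per unit area of the two columns: replacing crust with seawater at the top is compensated by replacing crust with mantle at the base: d (ρ_c − ρ_w) = a (ρ_m − ρ_c).
a = d (ρ_c − ρ_w)/(ρ_m − ρ_c) = 2.12 km × 1720/570 = 6.4 km.

6.4 km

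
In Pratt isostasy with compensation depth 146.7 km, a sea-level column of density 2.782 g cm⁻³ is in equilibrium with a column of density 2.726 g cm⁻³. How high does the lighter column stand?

3.01 km

ρ_ref D = ρ (D + h) → h = D (ρ_ref − ρ)/ρ.
h = 146.7 km × (2.782 − 2.726)/2.726 = 3.01 km.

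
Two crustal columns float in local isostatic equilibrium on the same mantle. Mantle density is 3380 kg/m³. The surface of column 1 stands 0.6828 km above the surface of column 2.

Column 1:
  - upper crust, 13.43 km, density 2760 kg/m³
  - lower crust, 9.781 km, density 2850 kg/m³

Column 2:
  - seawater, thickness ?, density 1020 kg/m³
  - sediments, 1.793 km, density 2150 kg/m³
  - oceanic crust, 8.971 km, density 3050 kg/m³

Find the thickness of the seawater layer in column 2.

2.56 km

Take the compensation level at the base of the deeper column (depth z_c below the surface of column 1) and equate Σ ρ_i t_i down to z_c; mantle fills any gap and the z_c terms cancel.
Column 1: 13.43×2760 + 9.781×2850 + (z_c − 23.211)×3380
Column 2: 0.6828×0 + x×1020 + 1.793×2150 + 8.971×3050 + (z_c − 0.6828 − 10.764 − x)×3380
The z_c×3380 term appears on both sides and cancels. Collect the known terms of each column as K = Σ(ρt)_known − 3380 × (depth of known layers): K_1 = 64942.65 − 3380×23.211 = −13510.53; K_2 = 31216.5 − 3380×(0.6828 + 10.764) = −7473.684.
Balance: K_1 = K_2 − x×(3380 − 1020), so x = (K_2 − K_1)/(3380 − 1020) = 6036.85/2360 = 2.56 km.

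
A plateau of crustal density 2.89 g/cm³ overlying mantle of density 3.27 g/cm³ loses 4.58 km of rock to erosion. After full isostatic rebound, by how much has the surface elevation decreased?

Rebound u = e ρ_c/ρ_m = 4.58 km × 2.89/3.27 = 4.048 km.
Net surface drop = e − u = 4.58 km − 4.048 km = e (ρ_m − ρ_c)/ρ_m = 0.532 km.

0.532 km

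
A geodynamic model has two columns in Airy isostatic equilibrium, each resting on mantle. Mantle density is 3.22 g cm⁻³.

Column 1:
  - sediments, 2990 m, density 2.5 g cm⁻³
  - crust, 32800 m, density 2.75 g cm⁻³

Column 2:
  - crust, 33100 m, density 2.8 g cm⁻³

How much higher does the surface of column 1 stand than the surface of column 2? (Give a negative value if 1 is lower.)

1140 m

For any compensation level in the mantle, the mantle terms cancel and isostasy reduces to e = (Σt_1 − Σt_2) − (Σ(ρt)_1 − Σ(ρt)_2) / ρ_m.
Σt_1 = 35790 m; Σt_2 = 33100 m; Σ(ρt)_1 = 97675; Σ(ρt)_2 = 92680 (in m·g cm⁻³).
e = (35790 − 33100) − (97675 − 92680) / 3.22 = 1140 m.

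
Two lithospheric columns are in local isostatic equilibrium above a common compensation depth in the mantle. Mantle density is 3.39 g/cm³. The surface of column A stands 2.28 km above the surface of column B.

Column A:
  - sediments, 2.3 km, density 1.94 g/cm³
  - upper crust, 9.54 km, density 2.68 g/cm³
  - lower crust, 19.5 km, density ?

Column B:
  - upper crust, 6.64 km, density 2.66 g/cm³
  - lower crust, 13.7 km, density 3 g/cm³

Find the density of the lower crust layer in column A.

Take the compensation level at the base of the deeper column (depth z_c below the surface of column A) and equate Σ ρ_i t_i down to z_c; mantle fills any gap and the z_c terms cancel.
Column A: 2.3×1.94 + 9.54×2.68 + 19.5×ρ + (z_c − 31.34)×3.39
Column B: 2.28×0 + 6.64×2.66 + 13.7×3 + (z_c − 2.28 − 20.34)×3.39
The z_c×3.39 term appears on both sides and cancels. Collect the known terms of each column as K = Σ(ρt)_known − 3.39 × (depth of known layers): K_A = 30.0292 − 3.39×31.34 = −76.2134; K_B = 58.7624 − 3.39×(2.28 + 20.34) = −17.9194.
Balance: K_A + 19.5×ρ = K_B, so ρ = (K_B − K_A)/19.5 = 58.294/19.5 = 2.99 g/cm³.

2.99 g/cm³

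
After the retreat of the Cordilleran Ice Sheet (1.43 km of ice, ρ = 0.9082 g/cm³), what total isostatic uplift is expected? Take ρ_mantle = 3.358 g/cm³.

Removing the load lets mantle flow back in; uplift u satisfies ρ_ice t = ρ_m u.
u = t ρ_ice/ρ_m = 1.43 km × 0.9082/3.358 = 0.387 km.

0.387 km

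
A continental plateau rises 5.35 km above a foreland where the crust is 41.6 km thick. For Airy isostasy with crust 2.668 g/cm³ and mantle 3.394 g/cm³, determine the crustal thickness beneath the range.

Root depth r = h ρ_c / (ρ_m − ρ_c) = 5.35 km × 2.668 / 0.726 = 19.66 km.
Total thickness = T + h + r = 41.6 km + 5.35 km + 19.66 km = 66.6 km.

66.6 km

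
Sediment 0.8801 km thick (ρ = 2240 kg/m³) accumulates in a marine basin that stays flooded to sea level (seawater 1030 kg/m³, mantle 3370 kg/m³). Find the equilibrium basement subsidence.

0.455 km

Submarine loading: the sediment displaces seawater, and the subsidence is in turn flooded, so s (ρ_m − ρ_w) = t (ρ_sed − ρ_w).
s = 0.8801 km × (2240 − 1030) / (3370 − 1030) = 0.455 km.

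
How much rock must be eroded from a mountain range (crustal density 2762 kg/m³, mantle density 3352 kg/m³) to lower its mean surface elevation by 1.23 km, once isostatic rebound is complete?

6.99 km

Net drop Δ = e − u = e − e ρ_c/ρ_m = e (ρ_m − ρ_c)/ρ_m.
e = Δ ρ_m/(ρ_m − ρ_c) = 1.23 km × 3352/590 = 6.99 km.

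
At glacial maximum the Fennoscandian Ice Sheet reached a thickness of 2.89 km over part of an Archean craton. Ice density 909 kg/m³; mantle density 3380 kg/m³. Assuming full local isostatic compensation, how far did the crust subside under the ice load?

0.777 km

Balancing pressure at the compensation depth: the ice load ρ_ice t is balanced by mantle displaced below, ρ_m s.
s = t ρ_ice / ρ_m = 2.89 km × 909/3380 = 0.777 km.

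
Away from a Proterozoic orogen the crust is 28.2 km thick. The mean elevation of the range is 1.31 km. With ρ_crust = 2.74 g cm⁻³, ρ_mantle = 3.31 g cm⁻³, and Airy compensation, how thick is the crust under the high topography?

35.8 km

Root depth r = h ρ_c / (ρ_m − ρ_c) = 1.31 km × 2.74 / 0.57 = 6.297 km.
Total thickness = T + h + r = 28.2 km + 1.31 km + 6.297 km = 35.8 km.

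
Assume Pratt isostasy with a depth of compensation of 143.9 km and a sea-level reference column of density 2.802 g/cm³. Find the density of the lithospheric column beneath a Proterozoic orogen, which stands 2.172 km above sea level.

Pratt balance: ρ_ref D = ρ (D + h).
ρ = ρ_ref D/(D + h) = 2.802 × 143.9 km/(143.9 km + 2.172 km) = 2.76 g/cm³.

2.76 g/cm³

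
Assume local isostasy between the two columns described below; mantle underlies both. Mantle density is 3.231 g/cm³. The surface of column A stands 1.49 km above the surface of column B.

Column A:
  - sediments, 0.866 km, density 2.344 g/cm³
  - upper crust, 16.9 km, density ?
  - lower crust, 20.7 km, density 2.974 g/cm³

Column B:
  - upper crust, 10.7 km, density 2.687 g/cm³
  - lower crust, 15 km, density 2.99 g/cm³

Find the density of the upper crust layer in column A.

2.75 g/cm³

Take the compensation level at the base of the deeper column (depth z_c below the surface of column A) and equate Σ ρ_i t_i down to z_c; mantle fills any gap and the z_c terms cancel.
Column A: 0.866×2.344 + 16.9×ρ + 20.7×2.974 + (z_c − 38.466)×3.231
Column B: 1.49×0 + 10.7×2.687 + 15×2.99 + (z_c − 1.49 − 25.7)×3.231
The z_c×3.231 term appears on both sides and cancels. Collect the known terms of each column as K = Σ(ρt)_known − 3.231 × (depth of known layers): K_A = 63.591704 − 3.231×38.466 = −60.691942; K_B = 73.6009 − 3.231×(1.49 + 25.7) = −14.24999.
Balance: K_A + 16.9×ρ = K_B, so ρ = (K_B − K_A)/16.9 = 46.442/16.9 = 2.75 g/cm³.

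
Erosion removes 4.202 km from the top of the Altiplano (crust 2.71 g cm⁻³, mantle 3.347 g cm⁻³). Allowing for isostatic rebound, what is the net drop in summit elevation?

0.8 km

Rebound u = e ρ_c/ρ_m = 4.202 km × 2.71/3.347 = 3.402 km.
Net surface drop = e − u = 4.202 km − 3.402 km = e (ρ_m − ρ_c)/ρ_m = 0.8 km.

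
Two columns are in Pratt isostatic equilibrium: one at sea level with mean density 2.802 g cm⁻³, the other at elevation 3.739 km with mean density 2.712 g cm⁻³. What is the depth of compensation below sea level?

113 km

ρ_ref D = ρ (D + h) → D (ρ_ref − ρ) = ρ h.
D = ρ h/(ρ_ref − ρ) = 2.712 × 3.739 km/(2.802 − 2.712) = 113 km.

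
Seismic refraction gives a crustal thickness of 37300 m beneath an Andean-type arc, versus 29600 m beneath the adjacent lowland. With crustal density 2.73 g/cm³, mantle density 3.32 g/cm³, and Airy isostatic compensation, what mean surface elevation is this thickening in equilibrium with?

Excess crust Δ = 37300 m − 29600 m = 7700 m, split between elevation h and root r with h + r = Δ.
Airy balance ρ_c h = (ρ_m − ρ_c) r gives r = h ρ_c/(ρ_m − ρ_c), so h (1 + ρ_c/(ρ_m − ρ_c)) = Δ, i.e. h = Δ (ρ_m − ρ_c)/ρ_m.
h = 7700 m × 0.59/3.32 = 1370 m.

1370 m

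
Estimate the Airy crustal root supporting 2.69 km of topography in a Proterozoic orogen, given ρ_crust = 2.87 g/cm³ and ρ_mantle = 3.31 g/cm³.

17.5 km

In Airy isostatic equilibrium: the weight of the topography is balanced by the buoyancy of the root, ρ_c h = (ρ_m − ρ_c) r.
r = h · ρ_c / (ρ_m − ρ_c) = 2.69 km × 2.87 / (3.31 − 2.87) = 17.5 km.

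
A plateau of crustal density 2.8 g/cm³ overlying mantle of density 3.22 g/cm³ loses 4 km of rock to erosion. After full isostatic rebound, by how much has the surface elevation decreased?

Rebound u = e ρ_c/ρ_m = 4 km × 2.8/3.22 = 3.478 km.
Net surface drop = e − u = 4 km − 3.478 km = e (ρ_m − ρ_c)/ρ_m = 0.522 km.

0.522 km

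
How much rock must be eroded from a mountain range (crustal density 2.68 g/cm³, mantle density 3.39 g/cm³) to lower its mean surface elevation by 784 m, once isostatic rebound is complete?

Net drop Δ = e − u = e − e ρ_c/ρ_m = e (ρ_m − ρ_c)/ρ_m.
e = Δ ρ_m/(ρ_m − ρ_c) = 784 m × 3.39/0.71 = 3740 m.

3740 m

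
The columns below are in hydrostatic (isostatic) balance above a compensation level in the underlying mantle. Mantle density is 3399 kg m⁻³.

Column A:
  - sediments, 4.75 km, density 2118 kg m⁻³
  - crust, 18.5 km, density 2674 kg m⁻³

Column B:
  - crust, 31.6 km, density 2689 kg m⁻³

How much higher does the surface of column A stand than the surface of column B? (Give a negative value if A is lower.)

−0.865 km

For any compensation level in the mantle, the mantle terms cancel and isostasy reduces to e = (Σt_A − Σt_B) − (Σ(ρt)_A − Σ(ρt)_B) / ρ_m.
Σt_A = 23.25 km; Σt_B = 31.6 km; Σ(ρt)_A = 59529.5; Σ(ρt)_B = 84972.4 (in km·kg m⁻³).
e = (23.25 − 31.6) − (59529.5 − 84972.4) / 3399 = −0.865 km.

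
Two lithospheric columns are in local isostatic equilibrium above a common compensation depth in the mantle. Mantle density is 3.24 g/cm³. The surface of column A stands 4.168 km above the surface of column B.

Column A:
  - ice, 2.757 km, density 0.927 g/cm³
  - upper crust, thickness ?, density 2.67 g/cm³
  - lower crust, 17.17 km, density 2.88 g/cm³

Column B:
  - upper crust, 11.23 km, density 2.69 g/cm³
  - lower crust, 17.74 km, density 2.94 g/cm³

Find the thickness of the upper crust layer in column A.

Take the compensation level at the base of the deeper column (depth z_c below the surface of column A) and equate Σ ρ_i t_i down to z_c; mantle fills any gap and the z_c terms cancel.
Column A: 2.757×0.927 + x×2.67 + 17.17×2.88 + (z_c − 19.927 − x)×3.24
Column B: 4.168×0 + 11.23×2.69 + 17.74×2.94 + (z_c − 4.168 − 28.97)×3.24
The z_c×3.24 term appears on both sides and cancels. Collect the known terms of each column as K = Σ(ρt)_known − 3.24 × (depth of known layers): K_A = 52.005339 − 3.24×19.927 = −12.558141; K_B = 82.3643 − 3.24×(4.168 + 28.97) = −25.00282.
Balance: K_A − x×(3.24 − 2.67) = K_B, so x = (K_A − K_B)/(3.24 − 2.67) = 12.4447/0.57 = 21.8 km.

21.8 km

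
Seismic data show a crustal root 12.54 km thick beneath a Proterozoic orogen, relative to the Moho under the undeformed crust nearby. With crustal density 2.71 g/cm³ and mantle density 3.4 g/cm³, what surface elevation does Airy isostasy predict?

For local isostatic compensation: ρ_c h = (ρ_m − ρ_c) r.
h = r (ρ_m − ρ_c) / ρ_c = 12.54 km × (3.4 − 2.71) / 2.71 = 3.19 km.

3.19 km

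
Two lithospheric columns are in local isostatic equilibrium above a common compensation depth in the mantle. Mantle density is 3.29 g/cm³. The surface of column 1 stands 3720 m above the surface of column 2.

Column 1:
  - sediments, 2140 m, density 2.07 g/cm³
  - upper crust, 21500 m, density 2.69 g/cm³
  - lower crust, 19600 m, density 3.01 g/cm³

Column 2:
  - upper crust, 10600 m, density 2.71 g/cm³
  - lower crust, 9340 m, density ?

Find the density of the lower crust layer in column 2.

3.01 g/cm³

Take the compensation level at the base of the deeper column (depth z_c below the surface of column 1) and equate Σ ρ_i t_i down to z_c; mantle fills any gap and the z_c terms cancel.
Column 1: 2140×2.07 + 21500×2.69 + 19600×3.01 + (z_c − 43240)×3.29
Column 2: 3720×0 + 10600×2.71 + 9340×ρ + (z_c − 3720 − 19940)×3.29
The z_c×3.29 term appears on both sides and cancels. Collect the known terms of each column as K = Σ(ρt)_known − 3.29 × (depth of known layers): K_1 = 121260.8 − 3.29×43240 = −20998.8; K_2 = 28726 − 3.29×(3720 + 19940) = −49115.4.
Balance: K_1 = K_2 + 9340×ρ, so ρ = (K_1 − K_2)/9340 = 28116.6/9340 = 3.01 g/cm³.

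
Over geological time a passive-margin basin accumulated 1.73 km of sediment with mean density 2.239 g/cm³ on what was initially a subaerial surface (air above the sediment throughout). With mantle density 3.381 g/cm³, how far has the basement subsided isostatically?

Subaerial load: s = t ρ_sed / ρ_m = 1.73 km × 2.239/3.381 = 1.15 km.

1.15 km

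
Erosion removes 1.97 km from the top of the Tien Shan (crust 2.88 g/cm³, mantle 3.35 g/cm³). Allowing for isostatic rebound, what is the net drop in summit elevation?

0.276 km

Rebound u = e ρ_c/ρ_m = 1.97 km × 2.88/3.35 = 1.694 km.
Net surface drop = e − u = 1.97 km − 1.694 km = e (ρ_m − ρ_c)/ρ_m = 0.276 km.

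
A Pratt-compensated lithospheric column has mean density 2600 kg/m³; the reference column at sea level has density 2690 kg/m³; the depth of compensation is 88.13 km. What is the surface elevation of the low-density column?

3.05 km

ρ_ref D = ρ (D + h) → h = D (ρ_ref − ρ)/ρ.
h = 88.13 km × (2690 − 2600)/2600 = 3.05 km.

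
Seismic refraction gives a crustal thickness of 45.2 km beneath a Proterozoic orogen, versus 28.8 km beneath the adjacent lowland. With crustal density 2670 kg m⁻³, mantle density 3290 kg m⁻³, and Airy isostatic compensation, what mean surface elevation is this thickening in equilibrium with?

3.09 km

Excess crust Δ = 45.2 km − 28.8 km = 16.4 km, split between elevation h and root r with h + r = Δ.
Airy balance ρ_c h = (ρ_m − ρ_c) r gives r = h ρ_c/(ρ_m − ρ_c), so h (1 + ρ_c/(ρ_m − ρ_c)) = Δ, i.e. h = Δ (ρ_m − ρ_c)/ρ_m.
h = 16.4 km × 620/3290 = 3.09 km.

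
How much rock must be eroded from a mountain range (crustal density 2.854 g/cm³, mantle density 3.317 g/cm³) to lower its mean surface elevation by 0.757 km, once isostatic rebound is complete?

5.42 km

Net drop Δ = e − u = e − e ρ_c/ρ_m = e (ρ_m − ρ_c)/ρ_m.
e = Δ ρ_m/(ρ_m − ρ_c) = 0.757 km × 3.317/0.463 = 5.42 km.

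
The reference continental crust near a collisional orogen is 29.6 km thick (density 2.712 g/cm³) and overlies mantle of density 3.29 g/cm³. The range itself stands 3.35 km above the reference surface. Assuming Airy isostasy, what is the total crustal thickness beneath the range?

48.7 km

Root depth r = h ρ_c / (ρ_m − ρ_c) = 3.35 km × 2.712 / 0.578 = 15.72 km.
Total thickness = T + h + r = 29.6 km + 3.35 km + 15.72 km = 48.7 km.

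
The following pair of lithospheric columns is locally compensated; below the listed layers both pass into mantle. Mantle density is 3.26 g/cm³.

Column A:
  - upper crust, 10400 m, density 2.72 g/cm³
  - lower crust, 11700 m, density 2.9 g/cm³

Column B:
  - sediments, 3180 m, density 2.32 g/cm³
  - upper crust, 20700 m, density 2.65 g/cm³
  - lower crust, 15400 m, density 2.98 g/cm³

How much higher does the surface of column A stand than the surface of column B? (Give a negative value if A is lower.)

For any compensation level in the mantle, the mantle terms cancel and isostasy reduces to e = (Σt_A − Σt_B) − (Σ(ρt)_A − Σ(ρt)_B) / ρ_m.
Σt_A = 22100 m; Σt_B = 39280 m; Σ(ρt)_A = 62218; Σ(ρt)_B = 108124.6 (in m·g/cm³).
e = (22100 − 39280) − (62218 − 108124.6) / 3.26 = −3100 m.

−3100 m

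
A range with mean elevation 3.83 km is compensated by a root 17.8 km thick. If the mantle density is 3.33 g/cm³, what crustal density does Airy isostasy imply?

2.74 g/cm³

ρ_c h = (ρ_m − ρ_c) r → ρ_c (h + r) = ρ_m r → ρ_c = ρ_m r / (h + r).
ρ_c = 3.33 × 17.8 km / (3.83 km + 17.8 km) = 2.74 g/cm³.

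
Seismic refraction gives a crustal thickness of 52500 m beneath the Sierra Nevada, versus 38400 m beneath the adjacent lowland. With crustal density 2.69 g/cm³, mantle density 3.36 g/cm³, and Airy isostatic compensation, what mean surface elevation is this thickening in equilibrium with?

2810 m

Excess crust Δ = 52500 m − 38400 m = 14100 m, split between elevation h and root r with h + r = Δ.
Airy balance ρ_c h = (ρ_m − ρ_c) r gives r = h ρ_c/(ρ_m − ρ_c), so h (1 + ρ_c/(ρ_m − ρ_c)) = Δ, i.e. h = Δ (ρ_m − ρ_c)/ρ_m.
h = 14100 m × 0.67/3.36 = 2810 m.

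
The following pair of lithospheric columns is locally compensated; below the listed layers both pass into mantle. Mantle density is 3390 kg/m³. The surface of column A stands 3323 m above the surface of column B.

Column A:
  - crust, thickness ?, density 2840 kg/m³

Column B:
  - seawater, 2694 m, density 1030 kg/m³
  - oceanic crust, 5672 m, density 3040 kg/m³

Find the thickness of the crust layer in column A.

35700 m

Take the compensation level at the base of the deeper column (depth z_c below the surface of column A) and equate Σ ρ_i t_i down to z_c; mantle fills any gap and the z_c terms cancel.
Column A: x×2840 + (z_c − 0 − x)×3390
Column B: 3323×0 + 2694×1030 + 5672×3040 + (z_c − 3323 − 8366)×3390
The z_c×3390 term appears on both sides and cancels. Collect the known terms of each column as K = Σ(ρt)_known − 3390 × (depth of known layers): K_A = 0 − 3390×0 = 0; K_B = 20017700 − 3390×(3323 + 8366) = −19608010.
Balance: K_A − x×(3390 − 2840) = K_B, so x = (K_A − K_B)/(3390 − 2840) = 19608000/550 = 35700 m.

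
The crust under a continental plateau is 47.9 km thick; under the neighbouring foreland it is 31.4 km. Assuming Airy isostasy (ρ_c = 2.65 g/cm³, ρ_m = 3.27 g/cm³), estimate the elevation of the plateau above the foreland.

Excess crust Δ = 47.9 km − 31.4 km = 16.5 km, split between elevation h and root r with h + r = Δ.
Airy balance ρ_c h = (ρ_m − ρ_c) r gives r = h ρ_c/(ρ_m − ρ_c), so h (1 + ρ_c/(ρ_m − ρ_c)) = Δ, i.e. h = Δ (ρ_m − ρ_c)/ρ_m.
h = 16.5 km × 0.62/3.27 = 3.13 km.

3.13 km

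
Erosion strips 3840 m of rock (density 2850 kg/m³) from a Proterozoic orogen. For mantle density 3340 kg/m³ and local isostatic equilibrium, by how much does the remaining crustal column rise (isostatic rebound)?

3280 m

Unloading: uplift u = e ρ_c/ρ_m = 3840 m × 2850/3340 = 3280 m.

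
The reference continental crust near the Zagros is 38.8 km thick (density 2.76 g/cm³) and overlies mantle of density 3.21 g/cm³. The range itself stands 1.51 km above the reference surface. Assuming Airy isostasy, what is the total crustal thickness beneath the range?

49.6 km

Root depth r = h ρ_c / (ρ_m − ρ_c) = 1.51 km × 2.76 / 0.45 = 9.261 km.
Total thickness = T + h + r = 38.8 km + 1.51 km + 9.261 km = 49.6 km.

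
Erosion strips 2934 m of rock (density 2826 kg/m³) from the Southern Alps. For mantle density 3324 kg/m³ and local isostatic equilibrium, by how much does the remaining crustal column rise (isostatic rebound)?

Unloading: uplift u = e ρ_c/ρ_m = 2934 m × 2826/3324 = 2490 m.

2490 m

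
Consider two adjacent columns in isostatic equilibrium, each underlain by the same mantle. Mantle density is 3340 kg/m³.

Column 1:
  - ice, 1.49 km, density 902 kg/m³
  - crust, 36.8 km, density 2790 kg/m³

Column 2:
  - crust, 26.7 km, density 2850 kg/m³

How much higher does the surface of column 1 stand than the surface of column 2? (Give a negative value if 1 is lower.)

For any compensation level in the mantle, the mantle terms cancel and isostasy reduces to e = (Σt_1 − Σt_2) − (Σ(ρt)_1 − Σ(ρt)_2) / ρ_m.
Σt_1 = 38.29 km; Σt_2 = 26.7 km; Σ(ρt)_1 = 104015.98; Σ(ρt)_2 = 76095 (in km·kg/m³).
e = (38.29 − 26.7) − (104015.98 − 76095) / 3340 = 3.23 km.

3.23 km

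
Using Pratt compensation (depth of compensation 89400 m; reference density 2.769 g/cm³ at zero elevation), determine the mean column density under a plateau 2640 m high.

Pratt balance: ρ_ref D = ρ (D + h).
ρ = ρ_ref D/(D + h) = 2.769 × 89400 m/(89400 m + 2640 m) = 2.69 g/cm³.

2.69 g/cm³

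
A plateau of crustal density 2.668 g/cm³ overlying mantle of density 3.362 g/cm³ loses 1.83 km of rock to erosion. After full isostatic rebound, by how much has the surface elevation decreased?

0.378 km

Rebound u = e ρ_c/ρ_m = 1.83 km × 2.668/3.362 = 1.452 km.
Net surface drop = e − u = 1.83 km − 1.452 km = e (ρ_m − ρ_c)/ρ_m = 0.378 km.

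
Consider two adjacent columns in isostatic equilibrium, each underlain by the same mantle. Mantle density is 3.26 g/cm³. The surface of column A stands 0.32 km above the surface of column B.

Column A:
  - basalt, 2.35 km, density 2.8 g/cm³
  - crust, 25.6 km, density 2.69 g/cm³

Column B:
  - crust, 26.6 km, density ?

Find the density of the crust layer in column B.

Take the compensation level at the base of the deeper column (depth z_c below the surface of column A) and equate Σ ρ_i t_i down to z_c; mantle fills any gap and the z_c terms cancel.
Column A: 2.35×2.8 + 25.6×2.69 + (z_c − 27.95)×3.26
Column B: 0.32×0 + 26.6×ρ + (z_c − 0.32 − 26.6)×3.26
The z_c×3.26 term appears on both sides and cancels. Collect the known terms of each column as K = Σ(ρt)_known − 3.26 × (depth of known layers): K_A = 75.444 − 3.26×27.95 = −15.673; K_B = 0 − 3.26×(0.32 + 26.6) = −87.7592.
Balance: K_A = K_B + 26.6×ρ, so ρ = (K_A − K_B)/26.6 = 72.0862/26.6 = 2.71 g/cm³.

2.71 g/cm³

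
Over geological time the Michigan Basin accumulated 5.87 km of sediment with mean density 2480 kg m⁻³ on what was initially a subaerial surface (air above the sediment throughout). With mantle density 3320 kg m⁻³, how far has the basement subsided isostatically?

Subaerial load: s = t ρ_sed / ρ_m = 5.87 km × 2480/3320 = 4.38 km.

4.38 km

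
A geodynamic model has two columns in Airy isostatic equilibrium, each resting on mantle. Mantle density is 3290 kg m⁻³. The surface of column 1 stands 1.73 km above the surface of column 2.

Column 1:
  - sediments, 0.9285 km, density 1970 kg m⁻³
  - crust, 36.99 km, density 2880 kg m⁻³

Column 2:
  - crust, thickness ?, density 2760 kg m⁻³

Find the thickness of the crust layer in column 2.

20.2 km

Take the compensation level at the base of the deeper column (depth z_c below the surface of column 1) and equate Σ ρ_i t_i down to z_c; mantle fills any gap and the z_c terms cancel.
Column 1: 0.9285×1970 + 36.99×2880 + (z_c − 37.9185)×3290
Column 2: 1.73×0 + x×2760 + (z_c − 1.73 − 0 − x)×3290
The z_c×3290 term appears on both sides and cancels. Collect the known terms of each column as K = Σ(ρt)_known − 3290 × (depth of known layers): K_1 = 108360.345 − 3290×37.9185 = −16391.52; K_2 = 0 − 3290×(1.73 + 0) = −5691.7.
Balance: K_1 = K_2 − x×(3290 − 2760), so x = (K_2 − K_1)/(3290 − 2760) = 10699.8/530 = 20.2 km.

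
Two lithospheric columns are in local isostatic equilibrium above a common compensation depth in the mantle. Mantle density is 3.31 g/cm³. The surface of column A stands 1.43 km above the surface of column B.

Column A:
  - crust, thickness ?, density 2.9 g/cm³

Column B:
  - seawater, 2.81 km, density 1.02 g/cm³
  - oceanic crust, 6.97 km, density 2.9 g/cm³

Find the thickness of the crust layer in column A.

34.2 km

Take the compensation level at the base of the deeper column (depth z_c below the surface of column A) and equate Σ ρ_i t_i down to z_c; mantle fills any gap and the z_c terms cancel.
Column A: x×2.9 + (z_c − 0 − x)×3.31
Column B: 1.43×0 + 2.81×1.02 + 6.97×2.9 + (z_c − 1.43 − 9.78)×3.31
The z_c×3.31 term appears on both sides and cancels. Collect the known terms of each column as K = Σ(ρt)_known − 3.31 × (depth of known layers): K_A = 0 − 3.31×0 = 0; K_B = 23.0792 − 3.31×(1.43 + 9.78) = −14.0259.
Balance: K_A − x×(3.31 − 2.9) = K_B, so x = (K_A − K_B)/(3.31 − 2.9) = 14.0259/0.41 = 34.2 km.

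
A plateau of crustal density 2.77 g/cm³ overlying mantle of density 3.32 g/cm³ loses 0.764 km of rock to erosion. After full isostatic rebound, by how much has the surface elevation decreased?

Rebound u = e ρ_c/ρ_m = 0.764 km × 2.77/3.32 = 0.6374 km.
Net surface drop = e − u = 0.764 km − 0.6374 km = e (ρ_m − ρ_c)/ρ_m = 0.127 km.

0.127 km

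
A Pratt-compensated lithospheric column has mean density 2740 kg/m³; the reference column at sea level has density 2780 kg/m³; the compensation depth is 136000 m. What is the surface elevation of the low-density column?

ρ_ref D = ρ (D + h) → h = D (ρ_ref − ρ)/ρ.
h = 136000 m × (2780 − 2740)/2740 = 1990 m.

1990 m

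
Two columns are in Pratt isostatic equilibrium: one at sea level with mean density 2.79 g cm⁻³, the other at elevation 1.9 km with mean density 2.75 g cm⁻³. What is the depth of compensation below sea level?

ρ_ref D = ρ (D + h) → D (ρ_ref − ρ) = ρ h.
D = ρ h/(ρ_ref − ρ) = 2.75 × 1.9 km/(2.79 − 2.75) = 131 km.

131 km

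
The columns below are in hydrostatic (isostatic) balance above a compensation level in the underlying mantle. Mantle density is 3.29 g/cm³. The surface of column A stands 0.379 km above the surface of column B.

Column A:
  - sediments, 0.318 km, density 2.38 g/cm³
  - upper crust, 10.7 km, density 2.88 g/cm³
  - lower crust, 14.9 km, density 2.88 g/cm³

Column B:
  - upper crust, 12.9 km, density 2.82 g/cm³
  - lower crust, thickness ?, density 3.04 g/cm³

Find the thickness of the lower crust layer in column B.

Take the compensation level at the base of the deeper column (depth z_c below the surface of column A) and equate Σ ρ_i t_i down to z_c; mantle fills any gap and the z_c terms cancel.
Column A: 0.318×2.38 + 10.7×2.88 + 14.9×2.88 + (z_c − 25.918)×3.29
Column B: 0.379×0 + 12.9×2.82 + x×3.04 + (z_c − 0.379 − 12.9 − x)×3.29
The z_c×3.29 term appears on both sides and cancels. Collect the known terms of each column as K = Σ(ρt)_known − 3.29 × (depth of known layers): K_A = 74.48484 − 3.29×25.918 = −10.78538; K_B = 36.378 − 3.29×(0.379 + 12.9) = −7.30991.
Balance: K_A = K_B − x×(3.29 − 3.04), so x = (K_B − K_A)/(3.29 − 3.04) = 3.47547/0.25 = 13.9 km.

13.9 km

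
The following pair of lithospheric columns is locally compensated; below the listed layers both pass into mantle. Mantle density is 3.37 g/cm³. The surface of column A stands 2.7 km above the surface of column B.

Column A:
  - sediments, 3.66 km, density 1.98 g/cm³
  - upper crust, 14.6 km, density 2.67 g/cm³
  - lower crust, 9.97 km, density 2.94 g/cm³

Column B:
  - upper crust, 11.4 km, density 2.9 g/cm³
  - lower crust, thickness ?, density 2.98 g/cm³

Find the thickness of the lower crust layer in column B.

13.2 km

Take the compensation level at the base of the deeper column (depth z_c below the surface of column A) and equate Σ ρ_i t_i down to z_c; mantle fills any gap and the z_c terms cancel.
Column A: 3.66×1.98 + 14.6×2.67 + 9.97×2.94 + (z_c − 28.23)×3.37
Column B: 2.7×0 + 11.4×2.9 + x×2.98 + (z_c − 2.7 − 11.4 − x)×3.37
The z_c×3.37 term appears on both sides and cancels. Collect the known terms of each column as K = Σ(ρt)_known − 3.37 × (depth of known layers): K_A = 75.5406 − 3.37×28.23 = −19.5945; K_B = 33.06 − 3.37×(2.7 + 11.4) = −14.457.
Balance: K_A = K_B − x×(3.37 − 2.98), so x = (K_B − K_A)/(3.37 − 2.98) = 5.1375/0.39 = 13.2 km.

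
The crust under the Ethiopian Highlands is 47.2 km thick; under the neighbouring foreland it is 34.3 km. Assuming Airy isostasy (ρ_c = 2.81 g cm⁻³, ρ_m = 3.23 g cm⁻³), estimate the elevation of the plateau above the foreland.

1.68 km

Excess crust Δ = 47.2 km − 34.3 km = 12.9 km, split between elevation h and root r with h + r = Δ.
Airy balance ρ_c h = (ρ_m − ρ_c) r gives r = h ρ_c/(ρ_m − ρ_c), so h (1 + ρ_c/(ρ_m − ρ_c)) = Δ, i.e. h = Δ (ρ_m − ρ_c)/ρ_m.
h = 12.9 km × 0.42/3.23 = 1.68 km.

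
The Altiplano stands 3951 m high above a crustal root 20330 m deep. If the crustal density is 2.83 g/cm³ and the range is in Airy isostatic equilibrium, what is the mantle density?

Airy balance: ρ_c h = (ρ_m − ρ_c) r → ρ_m = ρ_c (1 + h/r).
ρ_m = 2.83 × (1 + 3951 m/20330 m) = 3.38 g/cm³.

3.38 g/cm³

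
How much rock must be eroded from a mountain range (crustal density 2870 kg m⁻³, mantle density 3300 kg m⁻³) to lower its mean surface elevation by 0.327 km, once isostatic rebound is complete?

Net drop Δ = e − u = e − e ρ_c/ρ_m = e (ρ_m − ρ_c)/ρ_m.
e = Δ ρ_m/(ρ_m − ρ_c) = 0.327 km × 3300/430 = 2.51 km.

2.51 km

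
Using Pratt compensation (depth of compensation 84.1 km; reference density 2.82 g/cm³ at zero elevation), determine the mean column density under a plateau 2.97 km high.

2.72 g/cm³

Pratt balance: ρ_ref D = ρ (D + h).
ρ = ρ_ref D/(D + h) = 2.82 × 84.1 km/(84.1 km + 2.97 km) = 2.72 g/cm³.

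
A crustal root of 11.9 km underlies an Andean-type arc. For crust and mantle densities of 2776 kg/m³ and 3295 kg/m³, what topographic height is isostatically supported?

2.22 km

By Archimedes' principle applied to the lithosphere: ρ_c h = (ρ_m − ρ_c) r.
h = r (ρ_m − ρ_c) / ρ_c = 11.9 km × (3295 − 2776) / 2776 = 2.22 km.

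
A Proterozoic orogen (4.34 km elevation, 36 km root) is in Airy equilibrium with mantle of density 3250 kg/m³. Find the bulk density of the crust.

2900 kg/m³

ρ_c h = (ρ_m − ρ_c) r → ρ_c (h + r) = ρ_m r → ρ_c = ρ_m r / (h + r).
ρ_c = 3250 × 36 km / (4.34 km + 36 km) = 2900 kg/m³.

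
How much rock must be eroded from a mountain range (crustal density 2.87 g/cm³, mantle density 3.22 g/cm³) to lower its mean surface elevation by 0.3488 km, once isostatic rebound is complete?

3.21 km

Net drop Δ = e − u = e − e ρ_c/ρ_m = e (ρ_m − ρ_c)/ρ_m.
e = Δ ρ_m/(ρ_m − ρ_c) = 0.3488 km × 3.22/0.35 = 3.21 km.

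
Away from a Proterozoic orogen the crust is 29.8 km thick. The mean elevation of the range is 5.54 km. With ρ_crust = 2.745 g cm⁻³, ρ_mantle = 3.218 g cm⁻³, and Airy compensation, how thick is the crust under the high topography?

67.5 km

Root depth r = h ρ_c / (ρ_m − ρ_c) = 5.54 km × 2.745 / 0.473 = 32.15 km.
Total thickness = T + h + r = 29.8 km + 5.54 km + 32.15 km = 67.5 km.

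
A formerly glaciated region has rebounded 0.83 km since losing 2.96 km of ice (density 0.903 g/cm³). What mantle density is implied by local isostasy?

ρ_m = ρ_ice t / u = 0.903 × 2.96 km/0.83 km = 3.22 g/cm³.

3.22 g/cm³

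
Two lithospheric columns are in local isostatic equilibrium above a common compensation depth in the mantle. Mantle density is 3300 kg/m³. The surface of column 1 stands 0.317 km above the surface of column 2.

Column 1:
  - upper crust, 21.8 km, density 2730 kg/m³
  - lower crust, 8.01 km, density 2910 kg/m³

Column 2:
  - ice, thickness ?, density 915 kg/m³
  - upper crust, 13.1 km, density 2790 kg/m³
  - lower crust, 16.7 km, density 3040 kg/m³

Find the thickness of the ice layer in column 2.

1.46 km

Take the compensation level at the base of the deeper column (depth z_c below the surface of column 1) and equate Σ ρ_i t_i down to z_c; mantle fills any gap and the z_c terms cancel.
Column 1: 21.8×2730 + 8.01×2910 + (z_c − 29.81)×3300
Column 2: 0.317×0 + x×915 + 13.1×2790 + 16.7×3040 + (z_c − 0.317 − 29.8 − x)×3300
The z_c×3300 term appears on both sides and cancels. Collect the known terms of each column as K = Σ(ρt)_known − 3300 × (depth of known layers): K_1 = 82823.1 − 3300×29.81 = −15549.9; K_2 = 87317 − 3300×(0.317 + 29.8) = −12069.1.
Balance: K_1 = K_2 − x×(3300 − 915), so x = (K_2 − K_1)/(3300 − 915) = 3480.8/2385 = 1.46 km.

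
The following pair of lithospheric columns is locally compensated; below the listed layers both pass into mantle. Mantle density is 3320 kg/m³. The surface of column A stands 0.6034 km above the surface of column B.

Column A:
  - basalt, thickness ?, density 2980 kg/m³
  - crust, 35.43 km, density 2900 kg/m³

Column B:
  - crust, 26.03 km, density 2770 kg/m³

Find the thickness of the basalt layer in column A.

Take the compensation level at the base of the deeper column (depth z_c below the surface of column A) and equate Σ ρ_i t_i down to z_c; mantle fills any gap and the z_c terms cancel.
Column A: x×2980 + 35.43×2900 + (z_c − 35.43 − x)×3320
Column B: 0.6034×0 + 26.03×2770 + (z_c − 0.6034 − 26.03)×3320
The z_c×3320 term appears on both sides and cancels. Collect the known terms of each column as K = Σ(ρt)_known − 3320 × (depth of known layers): K_A = 102747 − 3320×35.43 = −14880.6; K_B = 72103.1 − 3320×(0.6034 + 26.03) = −16319.788.
Balance: K_A − x×(3320 − 2980) = K_B, so x = (K_A − K_B)/(3320 − 2980) = 1439.19/340 = 4.23 km.

4.23 km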